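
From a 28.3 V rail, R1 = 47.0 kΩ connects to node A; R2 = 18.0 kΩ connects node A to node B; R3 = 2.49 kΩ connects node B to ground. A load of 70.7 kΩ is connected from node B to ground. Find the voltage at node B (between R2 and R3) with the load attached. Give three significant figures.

V ≈ 1.01 V

At node B, R3 is in parallel with the load: R3‖R_L = 2.405 kΩ.
Below node A the resistance is R2 + (R3‖R_L) = 20.41 kΩ, so V_A = 28.3 × 20.41/67.41 = 8.567 V.
Then V_B = V_A × (R3‖R_L)/(R2 + R3‖R_L) = 8.567 × 2.405/20.41 = 1.01 V.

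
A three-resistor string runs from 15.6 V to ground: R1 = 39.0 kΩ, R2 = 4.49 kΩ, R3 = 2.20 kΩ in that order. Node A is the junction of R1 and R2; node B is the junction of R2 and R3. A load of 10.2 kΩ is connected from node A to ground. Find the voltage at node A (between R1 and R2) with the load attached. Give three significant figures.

V ≈ 1.46 V

Below node A the series string R2+R3 = 6.690 kΩ sits in parallel with the 10.2 kΩ load: 4.040 kΩ.
V_A = 15.6 × 4.040/(39.0 + 4.040) = 1.46 V.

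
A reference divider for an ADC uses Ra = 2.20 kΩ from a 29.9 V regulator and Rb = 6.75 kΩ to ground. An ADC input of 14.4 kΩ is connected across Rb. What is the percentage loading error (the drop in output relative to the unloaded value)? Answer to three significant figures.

Unloaded V = 29.9 × 6.75/8.950 = 22.550 V.
Loaded: Rb‖R_L = 4.596 kΩ, giving V = 29.9 × 4.596/6.796 = 20.220 V.
Drop = (22.550 − 20.220) / 22.550 = 10.3 %.

10.3 %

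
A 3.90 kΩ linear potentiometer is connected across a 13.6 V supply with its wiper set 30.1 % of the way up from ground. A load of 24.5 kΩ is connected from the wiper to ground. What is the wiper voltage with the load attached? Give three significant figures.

The wiper splits the pot into (1−α)R = 2.726 kΩ above and αR = 1.174 kΩ below.
Lower section ‖ load = 1.120 kΩ.
V_wiper = 13.6 × 1.120/(2.726 + 1.120) = 3.96 V.

V ≈ 3.96 V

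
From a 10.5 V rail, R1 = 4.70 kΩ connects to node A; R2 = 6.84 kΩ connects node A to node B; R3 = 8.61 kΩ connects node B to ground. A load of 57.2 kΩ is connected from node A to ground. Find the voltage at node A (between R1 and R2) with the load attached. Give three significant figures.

Below node A the series string R2+R3 = 15.45 kΩ sits in parallel with the 57.2 kΩ load: 12.16 kΩ.
V_A = 10.5 × 12.16/(4.70 + 12.16) = 7.57 V.

V ≈ 7.57 V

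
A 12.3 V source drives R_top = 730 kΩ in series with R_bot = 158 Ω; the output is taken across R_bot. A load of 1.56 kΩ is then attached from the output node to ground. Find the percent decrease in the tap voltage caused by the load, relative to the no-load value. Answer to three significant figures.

Unloaded V = 12.3 × 158/730200 = 0.0026616 V.
Loaded: R_bot‖R_L = 143.5 Ω, giving V = 12.3 × 143.5/730100 = 0.0024169 V.
Drop = (0.0026616 − 0.0024169) / 0.0026616 = 9.19 %.

9.19 %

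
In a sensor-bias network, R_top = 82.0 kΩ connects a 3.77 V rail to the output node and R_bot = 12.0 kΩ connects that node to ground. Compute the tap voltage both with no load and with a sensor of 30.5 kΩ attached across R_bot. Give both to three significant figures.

Unloaded: 0.481 V; loaded: 0.358 V

Open-circuit: V = 3.77 × 12.0/(82.0 + 12.0) = 0.481 V.
With the load, R_bot becomes R_bot‖R_L = 8.612 kΩ, so V = 3.77 × 8.612/90.61 = 0.358 V.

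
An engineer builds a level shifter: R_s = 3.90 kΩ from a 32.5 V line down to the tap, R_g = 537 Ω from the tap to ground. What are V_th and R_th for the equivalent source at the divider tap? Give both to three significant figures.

V_th = 3.93 V, R_th = 472 Ω

V_th is the open-circuit tap voltage: 32.5 × 537/(3900 + 537) = 3.93 V.
With the supply zeroed, R_s and R_g appear in parallel from the tap: R_th = R_s‖R_g = (3900 × 537)/4437 = 472 Ω.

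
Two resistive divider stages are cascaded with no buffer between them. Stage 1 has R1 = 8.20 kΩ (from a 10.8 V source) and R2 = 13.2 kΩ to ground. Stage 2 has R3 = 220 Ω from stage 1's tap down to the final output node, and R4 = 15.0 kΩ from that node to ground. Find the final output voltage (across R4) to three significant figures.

V_out ≈ 4.93 V

Stage 2 presents R3+R4 = 15220 Ω as a load on stage 1's tap.
Stage 1's lower leg becomes R2‖(R3+R4) = 7069 Ω, so V_mid = 10.8 × 7069/15270 = 5.000 V.
Stage 2 is itself unloaded: V_out = V_mid × R4/(R3+R4) = 5.000 × 15000/15220 = 4.93 V.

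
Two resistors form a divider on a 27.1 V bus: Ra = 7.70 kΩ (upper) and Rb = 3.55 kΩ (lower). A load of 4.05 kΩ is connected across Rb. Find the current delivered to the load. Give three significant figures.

I_L ≈ 1.32 mA

Rb‖R_L = 1.892 kΩ; V_out = 27.1 × 1.892/9.592 = 5.345 V.
I_L = V_out / R_L = 5.345 / 4.05 kΩ = 1.32 mA.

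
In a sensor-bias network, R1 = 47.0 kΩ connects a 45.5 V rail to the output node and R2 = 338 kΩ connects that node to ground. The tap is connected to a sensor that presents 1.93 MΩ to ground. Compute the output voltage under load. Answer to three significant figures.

The load sits in parallel with R2: R2‖R_L = (338 × 1930) / (338 + 1930) = 287.6 kΩ.
V_out = 45.5 × 287.6 / (47.0 + 287.6) = 45.5 × 287.6/334.6 = 39.1 V.

V_out ≈ 39.1 V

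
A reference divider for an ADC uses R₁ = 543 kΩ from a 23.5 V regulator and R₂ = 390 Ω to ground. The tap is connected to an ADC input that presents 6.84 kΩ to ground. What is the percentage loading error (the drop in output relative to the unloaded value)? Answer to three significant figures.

5.39 %

The divider's output (Thévenin) resistance is R₁‖R₂ = 389.7 Ω.
Fractional drop under load = R_th/(R_th + R_L) = 389.7 / (389.7 + 6840) = 0.05391.
So the output falls by 5.39 %.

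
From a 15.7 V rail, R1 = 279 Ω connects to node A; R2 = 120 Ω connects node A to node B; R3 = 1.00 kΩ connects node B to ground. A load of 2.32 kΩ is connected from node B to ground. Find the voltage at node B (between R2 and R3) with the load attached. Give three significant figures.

At node B, R3 is in parallel with the load: R3‖R_L = 698.8 Ω.
Below node A the resistance is R2 + (R3‖R_L) = 818.8 Ω, so V_A = 15.7 × 818.8/1098 = 11.71 V.
Then V_B = V_A × (R3‖R_L)/(R2 + R3‖R_L) = 11.71 × 698.8/818.8 = 9.99 V.

V ≈ 9.99 V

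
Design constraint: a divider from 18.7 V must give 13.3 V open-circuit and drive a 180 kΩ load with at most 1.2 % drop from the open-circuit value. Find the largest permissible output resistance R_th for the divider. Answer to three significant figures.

Loading drop = R_th/(R_th + R_L) ≤ 0.0120, so R_th ≤ R_L · ε/(1−ε) = 180 kΩ × 0.0120/0.9880 = 2.19 kΩ.

R_th ≤ 2.19 kΩ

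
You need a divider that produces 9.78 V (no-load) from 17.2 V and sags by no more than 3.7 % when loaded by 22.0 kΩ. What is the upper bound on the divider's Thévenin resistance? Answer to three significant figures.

Loading drop = R_th/(R_th + R_L) ≤ 0.0370, so R_th ≤ R_L · ε/(1−ε) = 22.0 kΩ × 0.0370/0.9630 = 845 Ω.

R_th ≤ 845 Ω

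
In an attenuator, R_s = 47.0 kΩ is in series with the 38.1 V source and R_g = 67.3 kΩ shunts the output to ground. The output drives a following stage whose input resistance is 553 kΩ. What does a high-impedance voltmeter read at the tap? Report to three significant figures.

V_out ≈ 21.4 V

The load sits in parallel with R_g: R_g‖R_L = (67.3 × 553) / (67.3 + 553) = 60.00 kΩ.
V_out = 38.1 × 60.00 / (47.0 + 60.00) = 38.1 × 60.00/107.0 = 21.4 V.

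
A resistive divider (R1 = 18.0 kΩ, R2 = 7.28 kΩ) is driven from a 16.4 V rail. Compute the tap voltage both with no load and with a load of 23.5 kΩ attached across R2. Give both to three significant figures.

Open-circuit: V = 16.4 × 7.28/(18.0 + 7.28) = 4.72 V.
With the load, R2 becomes R2‖R_L = 5.558 kΩ, so V = 16.4 × 5.558/23.56 = 3.87 V.

Unloaded: 4.72 V; loaded: 3.87 V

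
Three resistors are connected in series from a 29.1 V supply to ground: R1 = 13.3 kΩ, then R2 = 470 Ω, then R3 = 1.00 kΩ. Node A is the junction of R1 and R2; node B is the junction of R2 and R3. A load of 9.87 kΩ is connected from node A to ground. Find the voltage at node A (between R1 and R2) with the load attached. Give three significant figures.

Below node A the series string R2+R3 = 1470 Ω sits in parallel with the 9870 Ω load: 1279 Ω.
V_A = 29.1 × 1279/(13300 + 1279) = 2.55 V.

V ≈ 2.55 V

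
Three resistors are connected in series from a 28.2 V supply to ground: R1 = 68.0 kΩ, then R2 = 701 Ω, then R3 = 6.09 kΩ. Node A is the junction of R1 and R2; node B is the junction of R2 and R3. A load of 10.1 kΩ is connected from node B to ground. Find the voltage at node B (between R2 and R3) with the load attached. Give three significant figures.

At node B, R3 is in parallel with the load: R3‖R_L = 3799 Ω.
Below node A the resistance is R2 + (R3‖R_L) = 4500 Ω, so V_A = 28.2 × 4500/72500 = 1.750 V.
Then V_B = V_A × (R3‖R_L)/(R2 + R3‖R_L) = 1.750 × 3799/4500 = 1.48 V.

V ≈ 1.48 V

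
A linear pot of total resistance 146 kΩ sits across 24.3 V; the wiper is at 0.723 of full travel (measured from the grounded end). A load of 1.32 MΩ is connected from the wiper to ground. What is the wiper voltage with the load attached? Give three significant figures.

The wiper splits the pot into (1−α)R = 40.44 kΩ above and αR = 105.6 kΩ below.
Lower section ‖ load = 97.74 kΩ.
V_wiper = 24.3 × 97.74/(40.44 + 97.74) = 17.2 V.

V ≈ 17.2 V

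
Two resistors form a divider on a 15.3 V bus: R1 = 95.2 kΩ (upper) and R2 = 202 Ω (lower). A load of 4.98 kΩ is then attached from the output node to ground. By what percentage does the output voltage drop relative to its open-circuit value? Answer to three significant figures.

The divider's output (Thévenin) resistance is R1‖R2 = 201.6 Ω.
Fractional drop under load = R_th/(R_th + R_L) = 201.6 / (201.6 + 4980) = 0.03890.
So the output falls by 3.89 %.

3.89 %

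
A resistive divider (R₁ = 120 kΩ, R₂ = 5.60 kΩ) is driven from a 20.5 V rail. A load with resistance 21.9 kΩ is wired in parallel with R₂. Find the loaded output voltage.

V_out ≈ 0.735 V

The load sits in parallel with R₂: R₂‖R_L = (5.60 × 21.9) / (5.60 + 21.9) = 4.460 kΩ.
V_out = 20.5 × 4.460 / (120 + 4.460) = 20.5 × 4.460/124.5 = 0.735 V.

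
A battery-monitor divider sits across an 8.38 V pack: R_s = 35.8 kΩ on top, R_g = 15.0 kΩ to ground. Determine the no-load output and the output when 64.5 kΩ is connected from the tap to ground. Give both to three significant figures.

Open-circuit: V = 8.38 × 15.0/(35.8 + 15.0) = 2.47 V.
With the load, R_g becomes R_g‖R_L = 12.17 kΩ, so V = 8.38 × 12.17/47.97 = 2.13 V.

Unloaded: 2.47 V; loaded: 2.13 V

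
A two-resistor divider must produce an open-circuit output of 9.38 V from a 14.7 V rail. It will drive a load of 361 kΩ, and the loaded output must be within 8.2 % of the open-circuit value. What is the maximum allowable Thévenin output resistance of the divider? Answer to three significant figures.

Loading drop = R_th/(R_th + R_L) ≤ 0.0820, so R_th ≤ R_L · ε/(1−ε) = 361 kΩ × 0.0820/0.9180 = 32.2 kΩ.
(Any R1, R2 with R2/(R1+R2) = 0.638 and R1‖R2 ≤ 32.2 kΩ will meet the spec.)

R_th ≤ 32.2 kΩ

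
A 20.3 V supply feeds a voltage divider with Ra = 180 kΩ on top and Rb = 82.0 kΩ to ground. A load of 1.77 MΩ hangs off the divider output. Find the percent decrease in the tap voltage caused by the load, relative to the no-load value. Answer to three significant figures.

The divider's output (Thévenin) resistance is Ra‖Rb = 56.34 kΩ.
Fractional drop under load = R_th/(R_th + R_L) = 56.34 / (56.34 + 1770) = 0.03085.
So the output falls by 3.08 %.

3.08 %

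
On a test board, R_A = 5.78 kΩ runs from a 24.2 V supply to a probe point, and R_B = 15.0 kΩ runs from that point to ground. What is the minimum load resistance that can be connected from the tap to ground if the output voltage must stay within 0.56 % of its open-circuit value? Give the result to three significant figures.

Output resistance R_th = R_A‖R_B = (5.78 × 15.0)/20.78 = 4.172 kΩ.
The fractional drop is R_th/(R_th + R_L); requiring this ≤ 0.00560 gives R_L ≥ R_th(1/0.00560 − 1) = 4.172 × 177.6 = 741 kΩ.

R_L(min) ≈ 741 kΩ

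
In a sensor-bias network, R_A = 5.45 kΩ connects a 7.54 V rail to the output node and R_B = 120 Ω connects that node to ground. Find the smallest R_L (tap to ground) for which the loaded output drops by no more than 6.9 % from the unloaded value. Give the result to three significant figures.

R_L(min) ≈ 1.58 kΩ

Output resistance R_th = R_A‖R_B = (5450 × 120)/5570 = 117.4 Ω.
The fractional drop is R_th/(R_th + R_L); requiring this ≤ 0.0690 gives R_L ≥ R_th(1/0.0690 − 1) = 117.4 × 13.49 = 1.58 kΩ.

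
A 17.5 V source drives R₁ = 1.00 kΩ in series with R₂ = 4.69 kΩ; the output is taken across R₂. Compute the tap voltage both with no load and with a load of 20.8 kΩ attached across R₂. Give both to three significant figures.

Open-circuit: V = 17.5 × 4.69/(1.00 + 4.69) = 14.4 V.
With the load, R₂ becomes R₂‖R_L = 3.827 kΩ, so V = 17.5 × 3.827/4.827 = 13.9 V.

Unloaded: 14.4 V; loaded: 13.9 V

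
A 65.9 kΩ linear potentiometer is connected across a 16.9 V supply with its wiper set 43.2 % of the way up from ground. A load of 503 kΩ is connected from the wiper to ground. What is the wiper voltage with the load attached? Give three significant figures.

The wiper splits the pot into (1−α)R = 37.43 kΩ above and αR = 28.47 kΩ below.
Lower section ‖ load = 26.94 kΩ.
V_wiper = 16.9 × 26.94/(37.43 + 26.94) = 7.07 V.

V ≈ 7.07 V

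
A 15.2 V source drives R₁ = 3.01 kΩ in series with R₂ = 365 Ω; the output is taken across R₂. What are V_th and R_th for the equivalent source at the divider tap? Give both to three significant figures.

V_th = 1.64 V, R_th = 326 Ω

V_th is the open-circuit tap voltage: 15.2 × 365/(3010 + 365) = 1.64 V.
With the supply zeroed, R₁ and R₂ appear in parallel from the tap: R_th = R₁‖R₂ = (3010 × 365)/3375 = 326 Ω.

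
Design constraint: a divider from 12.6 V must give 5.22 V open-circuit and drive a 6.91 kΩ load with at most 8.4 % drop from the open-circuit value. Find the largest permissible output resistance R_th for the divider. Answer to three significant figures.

R_th ≤ 634 Ω

Loading drop = R_th/(R_th + R_L) ≤ 0.0840, so R_th ≤ R_L · ε/(1−ε) = 6.91 kΩ × 0.0840/0.9160 = 634 Ω.
(Any R1, R2 with R2/(R1+R2) = 0.414 and R1‖R2 ≤ 634 Ω will meet the spec.)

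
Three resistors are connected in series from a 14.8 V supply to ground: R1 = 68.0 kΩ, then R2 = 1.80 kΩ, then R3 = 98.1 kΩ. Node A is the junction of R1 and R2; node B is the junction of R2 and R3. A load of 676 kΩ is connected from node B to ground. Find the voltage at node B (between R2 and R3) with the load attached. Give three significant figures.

V ≈ 8.16 V

At node B, R3 is in parallel with the load: R3‖R_L = 85.67 kΩ.
Below node A the resistance is R2 + (R3‖R_L) = 87.47 kΩ, so V_A = 14.8 × 87.47/155.5 = 8.327 V.
Then V_B = V_A × (R3‖R_L)/(R2 + R3‖R_L) = 8.327 × 85.67/87.47 = 8.16 V.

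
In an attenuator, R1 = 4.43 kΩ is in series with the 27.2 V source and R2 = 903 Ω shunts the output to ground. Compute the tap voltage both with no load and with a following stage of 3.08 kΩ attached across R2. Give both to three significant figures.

Open-circuit: V = 27.2 × 903/(4430 + 903) = 4.61 V.
With the load, R2 becomes R2‖R_L = 698.3 Ω, so V = 27.2 × 698.3/5128 = 3.70 V.

Unloaded: 4.61 V; loaded: 3.70 V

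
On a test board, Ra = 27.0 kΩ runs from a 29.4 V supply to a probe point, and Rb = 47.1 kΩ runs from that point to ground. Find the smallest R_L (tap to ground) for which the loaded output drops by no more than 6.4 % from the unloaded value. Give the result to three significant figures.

R_L(min) ≈ 251 kΩ

Output resistance R_th = Ra‖Rb = (27.0 × 47.1)/74.10 = 17.16 kΩ.
The fractional drop is R_th/(R_th + R_L); requiring this ≤ 0.0640 gives R_L ≥ R_th(1/0.0640 − 1) = 17.16 × 14.62 = 251 kΩ.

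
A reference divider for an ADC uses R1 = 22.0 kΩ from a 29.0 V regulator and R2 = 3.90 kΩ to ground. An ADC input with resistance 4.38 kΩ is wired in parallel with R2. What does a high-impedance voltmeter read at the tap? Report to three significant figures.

The load sits in parallel with R2: R2‖R_L = (3.90 × 4.38) / (3.90 + 4.38) = 2.063 kΩ.
V_out = 29.0 × 2.063 / (22.0 + 2.063) = 29.0 × 2.063/24.06 = 2.49 V.

V_out ≈ 2.49 V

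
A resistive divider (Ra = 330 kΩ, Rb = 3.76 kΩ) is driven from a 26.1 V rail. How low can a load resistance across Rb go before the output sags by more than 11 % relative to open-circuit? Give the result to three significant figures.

R_L(min) ≈ 30.1 kΩ

Output resistance R_th = Ra‖Rb = (330 × 3.76)/333.8 = 3.718 kΩ.
The fractional drop is R_th/(R_th + R_L); requiring this ≤ 0.110 gives R_L ≥ R_th(1/0.110 − 1) = 3.718 × 8.091 = 30.1 kΩ.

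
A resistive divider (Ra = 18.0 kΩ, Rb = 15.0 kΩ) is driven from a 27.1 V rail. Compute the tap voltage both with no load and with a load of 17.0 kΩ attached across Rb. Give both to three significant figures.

Unloaded: 12.3 V; loaded: 8.32 V

Open-circuit: V = 27.1 × 15.0/(18.0 + 15.0) = 12.3 V.
With the load, Rb becomes Rb‖R_L = 7.969 kΩ, so V = 27.1 × 7.969/25.97 = 8.32 V.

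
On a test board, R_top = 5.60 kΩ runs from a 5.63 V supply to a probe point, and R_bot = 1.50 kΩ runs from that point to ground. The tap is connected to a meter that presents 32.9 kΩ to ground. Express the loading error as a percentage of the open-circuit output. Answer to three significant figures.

3.47 %

The divider's output (Thévenin) resistance is R_top‖R_bot = 1.183 kΩ.
Fractional drop under load = R_th/(R_th + R_L) = 1.183 / (1.183 + 32.9) = 0.03471.
So the output falls by 3.47 %.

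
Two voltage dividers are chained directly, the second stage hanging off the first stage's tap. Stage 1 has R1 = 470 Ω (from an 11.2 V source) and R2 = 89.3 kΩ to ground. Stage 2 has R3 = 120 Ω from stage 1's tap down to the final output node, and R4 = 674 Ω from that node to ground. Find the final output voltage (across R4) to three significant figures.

Stage 2 presents R3+R4 = 794.0 Ω as a load on stage 1's tap.
Stage 1's lower leg becomes R2‖(R3+R4) = 787.0 Ω, so V_mid = 11.2 × 787.0/1257 = 7.012 V.
Stage 2 is itself unloaded: V_out = V_mid × R4/(R3+R4) = 7.012 × 674/794.0 = 5.95 V.

V_out ≈ 5.95 V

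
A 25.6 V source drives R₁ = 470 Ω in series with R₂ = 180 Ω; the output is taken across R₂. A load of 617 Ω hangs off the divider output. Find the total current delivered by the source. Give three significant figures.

R₂‖R_L = 139.3 Ω, so the source sees R₁ + R₂‖R_L = 609.3 Ω.
I = 25.6 V / 609.3 Ω = 42.0 mA.

I ≈ 42.0 mA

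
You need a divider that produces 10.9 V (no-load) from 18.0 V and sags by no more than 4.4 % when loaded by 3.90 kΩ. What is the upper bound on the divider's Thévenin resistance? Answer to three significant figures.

Loading drop = R_th/(R_th + R_L) ≤ 0.0440, so R_th ≤ R_L · ε/(1−ε) = 3.90 kΩ × 0.0440/0.9560 = 179 Ω.

R_th ≤ 179 Ω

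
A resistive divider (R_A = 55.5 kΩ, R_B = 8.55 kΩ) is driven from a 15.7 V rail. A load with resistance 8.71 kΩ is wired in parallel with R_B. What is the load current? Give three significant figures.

R_B‖R_L = 4.315 kΩ; V_out = 15.7 × 4.315/59.81 = 1.132 V.
I_L = V_out / R_L = 1.132 / 8.71 kΩ = 0.130 mA.

I_L ≈ 0.130 mA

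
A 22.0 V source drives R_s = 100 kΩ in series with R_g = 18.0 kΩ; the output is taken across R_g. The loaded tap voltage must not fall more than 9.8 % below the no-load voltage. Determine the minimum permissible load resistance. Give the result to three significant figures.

R_L(min) ≈ 140 kΩ

Output resistance R_th = R_s‖R_g = (100 × 18.0)/118.0 = 15.25 kΩ.
The fractional drop is R_th/(R_th + R_L); requiring this ≤ 0.0980 gives R_L ≥ R_th(1/0.0980 − 1) = 15.25 × 9.204 = 140 kΩ.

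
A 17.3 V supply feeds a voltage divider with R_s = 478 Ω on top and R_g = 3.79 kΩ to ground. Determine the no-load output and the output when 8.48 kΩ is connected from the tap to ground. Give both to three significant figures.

Unloaded: 15.4 V; loaded: 14.6 V

Open-circuit: V = 17.3 × 3790/(478 + 3790) = 15.4 V.
With the load, R_g becomes R_g‖R_L = 2619 Ω, so V = 17.3 × 2619/3097 = 14.6 V.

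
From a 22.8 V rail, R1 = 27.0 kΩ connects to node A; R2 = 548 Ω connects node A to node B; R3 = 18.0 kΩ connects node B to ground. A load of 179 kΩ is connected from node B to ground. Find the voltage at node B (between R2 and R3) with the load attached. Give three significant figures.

V ≈ 8.49 V

At node B, R3 is in parallel with the load: R3‖R_L = 16360 Ω.
Below node A the resistance is R2 + (R3‖R_L) = 16900 Ω, so V_A = 22.8 × 16900/43900 = 8.778 V.
Then V_B = V_A × (R3‖R_L)/(R2 + R3‖R_L) = 8.778 × 16360/16900 = 8.49 V.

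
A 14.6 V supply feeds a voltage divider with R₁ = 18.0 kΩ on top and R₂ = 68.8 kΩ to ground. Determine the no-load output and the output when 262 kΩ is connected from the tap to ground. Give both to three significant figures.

Unloaded: 11.6 V; loaded: 11.0 V

Open-circuit: V = 14.6 × 68.8/(18.0 + 68.8) = 11.6 V.
With the load, R₂ becomes R₂‖R_L = 54.49 kΩ, so V = 14.6 × 54.49/72.49 = 11.0 V.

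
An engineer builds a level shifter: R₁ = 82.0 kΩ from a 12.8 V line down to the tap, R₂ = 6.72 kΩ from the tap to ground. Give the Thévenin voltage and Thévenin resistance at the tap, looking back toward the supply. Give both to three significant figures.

V_th = 0.970 V, R_th = 6.21 kΩ

V_th is the open-circuit tap voltage: 12.8 × 6.72/(82.0 + 6.72) = 0.970 V.
With the supply zeroed, R₁ and R₂ appear in parallel from the tap: R_th = R₁‖R₂ = (82.0 × 6.72)/88.72 = 6.21 kΩ.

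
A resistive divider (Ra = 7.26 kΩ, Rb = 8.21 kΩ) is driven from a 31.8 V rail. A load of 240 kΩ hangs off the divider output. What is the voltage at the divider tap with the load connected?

The load sits in parallel with Rb: Rb‖R_L = (8.21 × 240) / (8.21 + 240) = 7.938 kΩ.
V_out = 31.8 × 7.938 / (7.26 + 7.938) = 31.8 × 7.938/15.20 = 16.6 V.
(Unloaded it would have been 16.9 V.)

V_out ≈ 16.6 V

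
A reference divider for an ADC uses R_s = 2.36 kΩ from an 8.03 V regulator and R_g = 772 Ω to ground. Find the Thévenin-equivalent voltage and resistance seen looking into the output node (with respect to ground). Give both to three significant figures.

V_th = 1.98 V, R_th = 582 Ω

V_th is the open-circuit tap voltage: 8.03 × 772/(2360 + 772) = 1.98 V.
With the supply zeroed, R_s and R_g appear in parallel from the tap: R_th = R_s‖R_g = (2360 × 772)/3132 = 582 Ω.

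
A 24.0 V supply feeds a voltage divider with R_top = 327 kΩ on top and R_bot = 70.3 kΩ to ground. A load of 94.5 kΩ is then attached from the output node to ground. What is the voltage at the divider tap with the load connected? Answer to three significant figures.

The load sits in parallel with R_bot: R_bot‖R_L = (70.3 × 94.5) / (70.3 + 94.5) = 40.31 kΩ.
V_out = 24.0 × 40.31 / (327 + 40.31) = 24.0 × 40.31/367.3 = 2.63 V.
(Unloaded it would have been 4.25 V.)

V_out ≈ 2.63 V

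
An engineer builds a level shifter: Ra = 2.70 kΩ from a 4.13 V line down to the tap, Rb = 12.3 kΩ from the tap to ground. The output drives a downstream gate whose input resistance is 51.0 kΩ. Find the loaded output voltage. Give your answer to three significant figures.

V_out ≈ 3.25 V

The load sits in parallel with Rb: Rb‖R_L = (12.3 × 51.0) / (12.3 + 51.0) = 9.910 kΩ.
V_out = 4.13 × 9.910 / (2.70 + 9.910) = 4.13 × 9.910/12.61 = 3.25 V.
(Unloaded it would have been 3.39 V.)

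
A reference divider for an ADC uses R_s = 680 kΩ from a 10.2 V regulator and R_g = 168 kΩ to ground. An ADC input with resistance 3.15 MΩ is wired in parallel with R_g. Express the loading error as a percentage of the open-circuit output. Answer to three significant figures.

The divider's output (Thévenin) resistance is R_s‖R_g = 134.7 kΩ.
Fractional drop under load = R_th/(R_th + R_L) = 134.7 / (134.7 + 3150) = 0.04101.
So the output falls by 4.10 %.

4.10 %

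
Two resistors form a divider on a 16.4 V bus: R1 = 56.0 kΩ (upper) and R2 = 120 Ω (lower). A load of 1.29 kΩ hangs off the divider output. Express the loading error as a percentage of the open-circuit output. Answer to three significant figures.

8.49 %

Unloaded V = 16.4 × 120/56120 = 0.035068 V.
Loaded: R2‖R_L = 109.8 Ω, giving V = 16.4 × 109.8/56110 = 0.032089 V.
Drop = (0.035068 − 0.032089) / 0.035068 = 8.49 %.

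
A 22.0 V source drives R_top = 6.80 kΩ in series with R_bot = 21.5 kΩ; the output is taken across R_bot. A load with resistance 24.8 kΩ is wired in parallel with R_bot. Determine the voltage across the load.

The load sits in parallel with R_bot: R_bot‖R_L = (21.5 × 24.8) / (21.5 + 24.8) = 11.52 kΩ.
V_out = 22.0 × 11.52 / (6.80 + 11.52) = 22.0 × 11.52/18.32 = 13.8 V.

V_out ≈ 13.8 V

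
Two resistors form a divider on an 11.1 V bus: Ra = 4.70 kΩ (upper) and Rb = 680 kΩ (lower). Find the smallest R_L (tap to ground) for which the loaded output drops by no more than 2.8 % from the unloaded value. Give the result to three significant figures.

Output resistance R_th = Ra‖Rb = (4.70 × 680)/684.7 = 4.668 kΩ.
The fractional drop is R_th/(R_th + R_L); requiring this ≤ 0.0280 gives R_L ≥ R_th(1/0.0280 − 1) = 4.668 × 34.71 = 162 kΩ.

R_L(min) ≈ 162 kΩ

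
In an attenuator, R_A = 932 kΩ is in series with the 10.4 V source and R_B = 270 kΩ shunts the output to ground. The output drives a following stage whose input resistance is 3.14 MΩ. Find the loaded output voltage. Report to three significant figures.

V_out ≈ 2.19 V

The load sits in parallel with R_B: R_B‖R_L = (270 × 3140) / (270 + 3140) = 248.6 kΩ.
V_out = 10.4 × 248.6 / (932 + 248.6) = 10.4 × 248.6/1181 = 2.19 V.
(Unloaded it would have been 2.34 V.)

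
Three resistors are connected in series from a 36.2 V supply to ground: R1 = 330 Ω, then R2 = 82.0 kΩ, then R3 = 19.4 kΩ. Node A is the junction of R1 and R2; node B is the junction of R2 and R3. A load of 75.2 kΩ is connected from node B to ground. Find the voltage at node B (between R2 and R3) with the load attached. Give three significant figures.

At node B, R3 is in parallel with the load: R3‖R_L = 15420 Ω.
Below node A the resistance is R2 + (R3‖R_L) = 97420 Ω, so V_A = 36.2 × 97420/97750 = 36.08 V.
Then V_B = V_A × (R3‖R_L)/(R2 + R3‖R_L) = 36.08 × 15420/97420 = 5.71 V.

V ≈ 5.71 V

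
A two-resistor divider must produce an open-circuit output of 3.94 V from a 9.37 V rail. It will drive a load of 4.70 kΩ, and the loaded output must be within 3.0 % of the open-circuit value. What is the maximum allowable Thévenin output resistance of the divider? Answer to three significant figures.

R_th ≤ 145 Ω

Loading drop = R_th/(R_th + R_L) ≤ 0.0300, so R_th ≤ R_L · ε/(1−ε) = 4.70 kΩ × 0.0300/0.9700 = 145 Ω.
(Any R1, R2 with R2/(R1+R2) = 0.420 and R1‖R2 ≤ 145 Ω will meet the spec.)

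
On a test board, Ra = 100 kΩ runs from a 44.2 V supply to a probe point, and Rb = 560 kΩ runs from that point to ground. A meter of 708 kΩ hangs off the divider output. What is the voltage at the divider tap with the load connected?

V_out ≈ 33.5 V

The load sits in parallel with Rb: Rb‖R_L = (560 × 708) / (560 + 708) = 312.7 kΩ.
V_out = 44.2 × 312.7 / (100 + 312.7) = 44.2 × 312.7/412.7 = 33.5 V.
(Unloaded it would have been 37.5 V.)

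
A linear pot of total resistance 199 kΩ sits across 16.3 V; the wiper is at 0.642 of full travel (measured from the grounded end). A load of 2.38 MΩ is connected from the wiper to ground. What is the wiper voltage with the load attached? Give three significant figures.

The wiper splits the pot into (1−α)R = 71.24 kΩ above and αR = 127.8 kΩ below.
Lower section ‖ load = 121.2 kΩ.
V_wiper = 16.3 × 121.2/(71.24 + 121.2) = 10.3 V.

V ≈ 10.3 V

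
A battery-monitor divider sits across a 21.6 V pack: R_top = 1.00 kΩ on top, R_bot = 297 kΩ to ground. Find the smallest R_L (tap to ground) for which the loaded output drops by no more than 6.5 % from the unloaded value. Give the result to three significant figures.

Output resistance R_th = R_top‖R_bot = (1000 × 297000)/298000 = 996.6 Ω.
The fractional drop is R_th/(R_th + R_L); requiring this ≤ 0.0650 gives R_L ≥ R_th(1/0.0650 − 1) = 996.6 × 14.38 = 14.3 kΩ.

R_L(min) ≈ 14.3 kΩ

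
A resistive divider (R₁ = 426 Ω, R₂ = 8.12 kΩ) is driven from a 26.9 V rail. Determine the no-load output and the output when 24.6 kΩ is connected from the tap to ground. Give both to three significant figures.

Open-circuit: V = 26.9 × 8120/(426 + 8120) = 25.6 V.
With the load, R₂ becomes R₂‖R_L = 6105 Ω, so V = 26.9 × 6105/6531 = 25.1 V.

Unloaded: 25.6 V; loaded: 25.1 V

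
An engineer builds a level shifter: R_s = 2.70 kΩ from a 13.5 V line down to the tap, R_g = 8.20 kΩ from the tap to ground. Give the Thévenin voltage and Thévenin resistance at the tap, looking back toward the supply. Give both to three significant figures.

V_th is the open-circuit tap voltage: 13.5 × 8.20/(2.70 + 8.20) = 10.2 V.
With the supply zeroed, R_s and R_g appear in parallel from the tap: R_th = R_s‖R_g = (2.70 × 8.20)/10.90 = 2.03 kΩ.

V_th = 10.2 V, R_th = 2.03 kΩ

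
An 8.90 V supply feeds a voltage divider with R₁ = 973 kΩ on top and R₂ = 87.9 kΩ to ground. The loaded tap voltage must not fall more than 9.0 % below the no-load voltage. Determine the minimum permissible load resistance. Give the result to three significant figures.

R_L(min) ≈ 815 kΩ

Output resistance R_th = R₁‖R₂ = (973 × 87.9)/1061 = 80.62 kΩ.
The fractional drop is R_th/(R_th + R_L); requiring this ≤ 0.0900 gives R_L ≥ R_th(1/0.0900 − 1) = 80.62 × 10.11 = 815 kΩ.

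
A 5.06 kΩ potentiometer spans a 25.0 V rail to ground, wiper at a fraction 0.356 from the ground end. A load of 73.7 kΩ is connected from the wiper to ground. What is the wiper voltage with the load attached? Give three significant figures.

The wiper splits the pot into (1−α)R = 3.259 kΩ above and αR = 1.801 kΩ below.
Lower section ‖ load = 1.758 kΩ.
V_wiper = 25.0 × 1.758/(3.259 + 1.758) = 8.76 V.

V ≈ 8.76 V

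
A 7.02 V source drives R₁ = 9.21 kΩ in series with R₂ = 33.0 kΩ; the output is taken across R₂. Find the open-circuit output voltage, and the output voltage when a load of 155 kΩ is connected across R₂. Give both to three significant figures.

Open-circuit: V = 7.02 × 33.0/(9.21 + 33.0) = 5.49 V.
With the load, R₂ becomes R₂‖R_L = 27.21 kΩ, so V = 7.02 × 27.21/36.42 = 5.24 V.

Unloaded: 5.49 V; loaded: 5.24 V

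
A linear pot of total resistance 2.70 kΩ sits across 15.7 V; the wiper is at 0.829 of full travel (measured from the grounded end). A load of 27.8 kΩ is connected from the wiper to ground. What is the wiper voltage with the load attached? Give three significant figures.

The wiper splits the pot into (1−α)R = 461.7 Ω above and αR = 2238 Ω below.
Lower section ‖ load = 2072 Ω.
V_wiper = 15.7 × 2072/(461.7 + 2072) = 12.8 V.

V ≈ 12.8 V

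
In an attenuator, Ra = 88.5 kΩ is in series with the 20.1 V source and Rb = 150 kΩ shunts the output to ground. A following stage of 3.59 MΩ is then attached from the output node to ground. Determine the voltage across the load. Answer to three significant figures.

V_out ≈ 12.4 V

The load sits in parallel with Rb: Rb‖R_L = (150 × 3590) / (150 + 3590) = 144.0 kΩ.
V_out = 20.1 × 144.0 / (88.5 + 144.0) = 20.1 × 144.0/232.5 = 12.4 V.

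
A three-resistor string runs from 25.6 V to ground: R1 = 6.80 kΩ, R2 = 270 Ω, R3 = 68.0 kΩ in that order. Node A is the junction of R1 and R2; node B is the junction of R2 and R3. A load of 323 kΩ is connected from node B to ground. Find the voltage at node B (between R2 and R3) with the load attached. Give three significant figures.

At node B, R3 is in parallel with the load: R3‖R_L = 56170 Ω.
Below node A the resistance is R2 + (R3‖R_L) = 56440 Ω, so V_A = 25.6 × 56440/63240 = 22.85 V.
Then V_B = V_A × (R3‖R_L)/(R2 + R3‖R_L) = 22.85 × 56170/56440 = 22.7 V.

V ≈ 22.7 V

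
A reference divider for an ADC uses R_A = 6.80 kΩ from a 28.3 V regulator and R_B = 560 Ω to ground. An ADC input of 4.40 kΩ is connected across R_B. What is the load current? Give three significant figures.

I_L ≈ 0.438 mA

R_B‖R_L = 496.8 Ω; V_out = 28.3 × 496.8/7297 = 1.927 V.
I_L = V_out / R_L = 1.927 / 4.40 kΩ = 0.438 mA.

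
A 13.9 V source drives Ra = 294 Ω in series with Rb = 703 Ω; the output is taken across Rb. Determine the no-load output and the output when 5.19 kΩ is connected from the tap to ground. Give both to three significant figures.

Unloaded: 9.80 V; loaded: 9.42 V

Open-circuit: V = 13.9 × 703/(294 + 703) = 9.80 V.
With the load, Rb becomes Rb‖R_L = 619.1 Ω, so V = 13.9 × 619.1/913.1 = 9.42 V.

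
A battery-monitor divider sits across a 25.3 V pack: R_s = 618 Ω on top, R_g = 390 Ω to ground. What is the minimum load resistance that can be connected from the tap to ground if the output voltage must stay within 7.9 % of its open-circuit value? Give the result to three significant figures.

Output resistance R_th = R_s‖R_g = (618 × 390)/1008 = 239.1 Ω.
The fractional drop is R_th/(R_th + R_L); requiring this ≤ 0.0790 gives R_L ≥ R_th(1/0.0790 − 1) = 239.1 × 11.66 = 2.79 kΩ.

R_L(min) ≈ 2.79 kΩ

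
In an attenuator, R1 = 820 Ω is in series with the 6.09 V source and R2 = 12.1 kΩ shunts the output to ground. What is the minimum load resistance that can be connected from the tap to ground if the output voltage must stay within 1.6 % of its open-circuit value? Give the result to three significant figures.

Output resistance R_th = R1‖R2 = (820 × 12100)/12920 = 768.0 Ω.
The fractional drop is R_th/(R_th + R_L); requiring this ≤ 0.0160 gives R_L ≥ R_th(1/0.0160 − 1) = 768.0 × 61.50 = 47.2 kΩ.

R_L(min) ≈ 47.2 kΩ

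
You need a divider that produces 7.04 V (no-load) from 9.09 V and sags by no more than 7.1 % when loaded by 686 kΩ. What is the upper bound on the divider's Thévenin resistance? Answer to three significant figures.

Loading drop = R_th/(R_th + R_L) ≤ 0.0710, so R_th ≤ R_L · ε/(1−ε) = 686 kΩ × 0.0710/0.9290 = 52.4 kΩ.
(Any R1, R2 with R2/(R1+R2) = 0.774 and R1‖R2 ≤ 52.4 kΩ will meet the spec.)

R_th ≤ 52.4 kΩ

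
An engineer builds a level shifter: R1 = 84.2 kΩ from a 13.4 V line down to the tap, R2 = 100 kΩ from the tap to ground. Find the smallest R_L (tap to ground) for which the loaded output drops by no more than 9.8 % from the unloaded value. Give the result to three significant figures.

Output resistance R_th = R1‖R2 = (84.2 × 100)/184.2 = 45.71 kΩ.
The fractional drop is R_th/(R_th + R_L); requiring this ≤ 0.0980 gives R_L ≥ R_th(1/0.0980 − 1) = 45.71 × 9.204 = 421 kΩ.

R_L(min) ≈ 421 kΩ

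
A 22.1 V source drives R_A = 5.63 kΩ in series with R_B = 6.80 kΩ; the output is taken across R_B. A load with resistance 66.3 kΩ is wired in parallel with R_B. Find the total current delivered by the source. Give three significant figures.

R_B‖R_L = 6.167 kΩ, so the source sees R_A + R_B‖R_L = 11.80 kΩ.
I = 22.1 V / 11.80 kΩ = 1.87 mA.

I ≈ 1.87 mA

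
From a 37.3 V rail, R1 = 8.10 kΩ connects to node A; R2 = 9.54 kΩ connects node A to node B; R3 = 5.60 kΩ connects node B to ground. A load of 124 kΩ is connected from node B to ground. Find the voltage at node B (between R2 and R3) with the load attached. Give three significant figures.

At node B, R3 is in parallel with the load: R3‖R_L = 5.358 kΩ.
Below node A the resistance is R2 + (R3‖R_L) = 14.90 kΩ, so V_A = 37.3 × 14.90/23.00 = 24.16 V.
Then V_B = V_A × (R3‖R_L)/(R2 + R3‖R_L) = 24.16 × 5.358/14.90 = 8.69 V.

V ≈ 8.69 V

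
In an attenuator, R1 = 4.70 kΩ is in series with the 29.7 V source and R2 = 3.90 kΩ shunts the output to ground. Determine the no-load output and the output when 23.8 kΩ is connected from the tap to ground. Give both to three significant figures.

Unloaded: 13.5 V; loaded: 12.4 V

Open-circuit: V = 29.7 × 3.90/(4.70 + 3.90) = 13.5 V.
With the load, R2 becomes R2‖R_L = 3.351 kΩ, so V = 29.7 × 3.351/8.051 = 12.4 V.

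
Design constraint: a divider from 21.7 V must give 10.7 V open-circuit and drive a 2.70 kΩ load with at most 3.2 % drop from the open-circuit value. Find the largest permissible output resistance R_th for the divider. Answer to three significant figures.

R_th ≤ 89.3 Ω

Loading drop = R_th/(R_th + R_L) ≤ 0.0320, so R_th ≤ R_L · ε/(1−ε) = 2.70 kΩ × 0.0320/0.9680 = 89.3 Ω.
(Any R1, R2 with R2/(R1+R2) = 0.493 and R1‖R2 ≤ 89.3 Ω will meet the spec.)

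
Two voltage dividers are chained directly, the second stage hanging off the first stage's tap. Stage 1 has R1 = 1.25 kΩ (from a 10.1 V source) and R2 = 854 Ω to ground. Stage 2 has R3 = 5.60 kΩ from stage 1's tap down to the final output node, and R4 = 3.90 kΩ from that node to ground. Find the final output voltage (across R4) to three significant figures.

Stage 2 presents R3+R4 = 9500 Ω as a load on stage 1's tap.
Stage 1's lower leg becomes R2‖(R3+R4) = 783.6 Ω, so V_mid = 10.1 × 783.6/2034 = 3.892 V.
Stage 2 is itself unloaded: V_out = V_mid × R4/(R3+R4) = 3.892 × 3900/9500 = 1.60 V.

V_out ≈ 1.60 V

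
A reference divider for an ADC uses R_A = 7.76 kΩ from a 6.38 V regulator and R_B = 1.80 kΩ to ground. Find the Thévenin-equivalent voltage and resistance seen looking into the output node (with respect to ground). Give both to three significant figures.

V_th is the open-circuit tap voltage: 6.38 × 1.80/(7.76 + 1.80) = 1.20 V.
With the supply zeroed, R_A and R_B appear in parallel from the tap: R_th = R_A‖R_B = (7.76 × 1.80)/9.560 = 1.46 kΩ.

V_th = 1.20 V, R_th = 1.46 kΩ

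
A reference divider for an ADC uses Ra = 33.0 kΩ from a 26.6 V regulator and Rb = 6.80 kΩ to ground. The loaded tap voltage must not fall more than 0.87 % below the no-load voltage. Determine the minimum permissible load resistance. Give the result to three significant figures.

Output resistance R_th = Ra‖Rb = (33.0 × 6.80)/39.80 = 5.638 kΩ.
The fractional drop is R_th/(R_th + R_L); requiring this ≤ 0.00870 gives R_L ≥ R_th(1/0.00870 − 1) = 5.638 × 113.9 = 642 kΩ.

R_L(min) ≈ 642 kΩ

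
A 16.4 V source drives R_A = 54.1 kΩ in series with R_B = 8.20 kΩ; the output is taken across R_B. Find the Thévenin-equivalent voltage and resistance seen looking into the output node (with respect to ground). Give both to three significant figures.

V_th = 2.16 V, R_th = 7.12 kΩ

V_th is the open-circuit tap voltage: 16.4 × 8.20/(54.1 + 8.20) = 2.16 V.
With the supply zeroed, R_A and R_B appear in parallel from the tap: R_th = R_A‖R_B = (54.1 × 8.20)/62.30 = 7.12 kΩ.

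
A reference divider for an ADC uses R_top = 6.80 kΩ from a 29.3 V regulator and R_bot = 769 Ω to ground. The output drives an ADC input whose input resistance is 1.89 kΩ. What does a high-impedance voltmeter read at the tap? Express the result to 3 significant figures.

V_out ≈ 2.18 V

The load sits in parallel with R_bot: R_bot‖R_L = (769 × 1890) / (769 + 1890) = 546.6 Ω.
V_out = 29.3 × 546.6 / (6800 + 546.6) = 29.3 × 546.6/7347 = 2.18 V.
(Unloaded it would have been 2.98 V.)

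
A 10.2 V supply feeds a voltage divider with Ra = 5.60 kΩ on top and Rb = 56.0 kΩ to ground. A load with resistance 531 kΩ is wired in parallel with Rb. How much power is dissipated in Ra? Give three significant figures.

Total resistance from the source is Ra + (Rb‖R_L) = 56.26 kΩ, so I = 10.2/56.26 kΩ = 0.1813 mA.
P = I²·Ra = (0.1813 mA)² × 5.60 kΩ = 0.184 mW.

P ≈ 0.184 mW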